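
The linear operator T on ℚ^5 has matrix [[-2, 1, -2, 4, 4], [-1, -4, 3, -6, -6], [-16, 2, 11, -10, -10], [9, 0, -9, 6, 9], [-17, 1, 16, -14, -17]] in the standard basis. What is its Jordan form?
The characteristic polynomial is det(xI - A) = (x - 6)(x + 3)^4, so the eigenvalues are -3 (algebraic multiplicity 4), 6 (algebraic multiplicity 1).

For λ = -3: rank(A + 3I) = 3, rank((A + 3I)^2) = 2, rank((A + 3I)^3) = 1. The eigenspace has dimension 5 - 3 = 2, so there are 2 Jordan blocks; the rank sequence gives block sizes [3, 1].

For λ = 6: algebraic multiplicity 1 gives one 1×1 block.

Assembling the blocks gives the Jordan form J above.

J = [[-3, 1, 0, 0, 0], [0, -3, 1, 0, 0], [0, 0, -3, 0, 0], [0, 0, 0, -3, 0], [0, 0, 0, 0, 6]]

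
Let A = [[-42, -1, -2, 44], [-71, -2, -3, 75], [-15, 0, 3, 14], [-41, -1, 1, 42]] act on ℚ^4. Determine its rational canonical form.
The invariant factors of A (the non-unit diagonal entries of the Smith normal form of xI - A over ℚ[x]) are (x - 4)(x + 1)(x^2 + 2x + 4), each dividing the next. The characteristic polynomial is their product, (x - 4)(x + 1)(x^2 + 2x + 4).

The rational canonical form is the block-diagonal matrix of companion matrices C(f_i):
R = [[0, 0, 0, 16], [1, 0, 0, 20], [0, 1, 0, 6], [0, 0, 1, 1]].

Note the characteristic polynomial does not split into linear factors over ℚ, so A has no Jordan form over ℚ; the rational canonical form exists over any field.

R = [[0, 0, 0, 16], [1, 0, 0, 20], [0, 1, 0, 6], [0, 0, 1, 1]]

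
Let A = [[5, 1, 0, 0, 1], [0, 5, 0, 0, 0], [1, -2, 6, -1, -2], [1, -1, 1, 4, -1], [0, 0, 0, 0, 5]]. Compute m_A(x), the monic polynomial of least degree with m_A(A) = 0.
The characteristic polynomial factors as (x - 5)^5. The minimal polynomial is ∏(x - λ)^{k_λ} where k_λ is the size of the largest Jordan block at λ.

For λ = 5: rank(A - 5I) = 2, and the largest Jordan block has size 2 (the smallest k with rank((A - 5I)^k) = rank((A - 5I)^(k+1))).

So m_A(x) = (x - 5)^2.

m_A(x) = (x - 5)^2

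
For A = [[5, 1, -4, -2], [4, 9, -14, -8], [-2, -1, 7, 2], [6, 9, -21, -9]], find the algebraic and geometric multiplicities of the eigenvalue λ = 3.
The characteristic polynomial is (x - 3)^4, so the factor x - 3 appears with exponent 4: the algebraic multiplicity is 4.

rank(A - 3I) = 2, so the eigenspace has dimension 4 - 2 = 2: the geometric multiplicity is 2.

Since 2 < 4, A is not diagonalizable.

algebraic multiplicity 4, geometric multiplicity 2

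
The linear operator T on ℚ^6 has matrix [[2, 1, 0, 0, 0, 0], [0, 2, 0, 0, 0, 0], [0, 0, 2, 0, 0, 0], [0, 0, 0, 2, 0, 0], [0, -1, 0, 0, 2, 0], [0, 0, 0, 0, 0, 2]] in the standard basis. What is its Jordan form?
The characteristic polynomial is det(xI - A) = (x - 2)^6, so the eigenvalues are 2 (algebraic multiplicity 6).

For λ = 2: rank(A - 2I) = 1, rank((A - 2I)^2) = 0. The eigenspace has dimension 6 - 1 = 5, so there are 5 Jordan blocks; the rank sequence gives block sizes [2, 1, 1, 1, 1].

Assembling the blocks gives the Jordan form J above.

J = [[2, 1, 0, 0, 0, 0], [0, 2, 0, 0, 0, 0], [0, 0, 2, 0, 0, 0], [0, 0, 0, 2, 0, 0], [0, 0, 0, 0, 2, 0], [0, 0, 0, 0, 0, 2]]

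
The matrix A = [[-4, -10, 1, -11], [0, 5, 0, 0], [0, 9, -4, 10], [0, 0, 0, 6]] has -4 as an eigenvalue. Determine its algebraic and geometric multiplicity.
algebraic multiplicity 2, geometric multiplicity 1

The characteristic polynomial is (x - 6)(x - 5)(x + 4)^2, so the factor x + 4 appears with exponent 2: the algebraic multiplicity is 2.

rank(A + 4I) = 3, so the eigenspace has dimension 4 - 3 = 1: the geometric multiplicity is 1.

Since 1 < 2, A is not diagonalizable.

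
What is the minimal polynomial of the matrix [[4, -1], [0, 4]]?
The characteristic polynomial factors as (x - 4)^2. The minimal polynomial is ∏(x - λ)^{k_λ} where k_λ is the size of the largest Jordan block at λ.

For λ = 4: rank(A - 4I) = 1, and the largest Jordan block has size 2 (the smallest k with rank((A - 4I)^k) = rank((A - 4I)^(k+1))).

So m_A(x) = (x - 4)^2.

m_A(x) = (x - 4)^2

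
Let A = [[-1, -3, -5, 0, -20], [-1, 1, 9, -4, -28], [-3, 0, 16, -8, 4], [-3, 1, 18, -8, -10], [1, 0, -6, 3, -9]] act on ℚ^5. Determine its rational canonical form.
R = [[0, 0, 0, 0, -48], [1, 0, 0, 0, 8], [0, 1, 0, 0, -19], [0, 0, 1, 0, -3], [0, 0, 0, 1, -1]]

The invariant factors of A (the non-unit diagonal entries of the Smith normal form of xI - A over ℚ[x]) are (x + 3)(x^2 - x + 4)^2, each dividing the next. The characteristic polynomial is their product, (x + 3)(x^2 - x + 4)^2.

The rational canonical form is the block-diagonal matrix of companion matrices C(f_i):
R = [[0, 0, 0, 0, -48], [1, 0, 0, 0, 8], [0, 1, 0, 0, -19], [0, 0, 1, 0, -3], [0, 0, 0, 1, -1]].

Note the characteristic polynomial does not split into linear factors over ℚ, so A has no Jordan form over ℚ; the rational canonical form exists over any field.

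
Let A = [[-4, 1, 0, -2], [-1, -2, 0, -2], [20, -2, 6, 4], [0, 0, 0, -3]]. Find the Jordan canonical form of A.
J = [[-3, 1, 0, 0], [0, -3, 0, 0], [0, 0, -3, 0], [0, 0, 0, 6]]

The characteristic polynomial is det(xI - A) = (x - 6)(x + 3)^3, so the eigenvalues are -3 (algebraic multiplicity 3), 6 (algebraic multiplicity 1).

For λ = -3: rank(A + 3I) = 2, rank((A + 3I)^2) = 1. The eigenspace has dimension 4 - 2 = 2, so there are 2 Jordan blocks; the rank sequence gives block sizes [2, 1].

For λ = 6: algebraic multiplicity 1 gives one 1×1 block.

Assembling the blocks gives the Jordan form J above.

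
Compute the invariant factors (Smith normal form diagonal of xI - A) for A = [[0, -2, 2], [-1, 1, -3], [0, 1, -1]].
The Jordan structure of A has elementary divisors x^3. Arranging the block sizes at each eigenvalue in decreasing order and taking row products gives the invariant factors.

Invariant factors (smallest first, each dividing the next): x^3.

Check: the last factor x^3 is the minimal polynomial, and the product x^3 is the characteristic polynomial.

x^3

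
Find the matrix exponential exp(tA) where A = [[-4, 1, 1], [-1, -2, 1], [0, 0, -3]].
e^{tA} = [[(1 - t)*e^{-3*t}, t*e^{-3*t}, t*e^{-3*t}], [-t*e^{-3*t}, (t + 1)*e^{-3*t}, t*e^{-3*t}], [0, 0, e^{-3*t}]]

A has Jordan form J = [[-3, 1, 0], [0, -3, 0], [0, 0, -3]] with A = PJP^{-1}, so e^{tA} = P e^{tJ} P^{-1}.

For a Jordan block J_k(λ), e^{tJ_k(λ)} = e^{λt} · (I + tN + t^2 N^2/2! + ... + t^{k-1} N^{k-1}/(k-1)!) where N is the nilpotent superdiagonal part.

Assembling the blocks and conjugating back gives the entries of e^{tA} as shown above.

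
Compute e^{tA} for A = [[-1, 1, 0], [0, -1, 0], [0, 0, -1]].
A has Jordan form J = [[-1, 1, 0], [0, -1, 0], [0, 0, -1]] with A = PJP^{-1}, so e^{tA} = P e^{tJ} P^{-1}.

For a Jordan block J_k(λ), e^{tJ_k(λ)} = e^{λt} · (I + tN + t^2 N^2/2! + ... + t^{k-1} N^{k-1}/(k-1)!) where N is the nilpotent superdiagonal part.

Assembling the blocks and conjugating back gives the entries of e^{tA} as shown above.

e^{tA} = [[e^{-t}, t*e^{-t}, 0], [0, e^{-t}, 0], [0, 0, e^{-t}]]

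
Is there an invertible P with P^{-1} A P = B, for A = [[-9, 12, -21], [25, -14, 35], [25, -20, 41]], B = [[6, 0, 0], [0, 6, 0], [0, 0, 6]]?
Both have characteristic polynomial (x - 6)^3, but the minimal polynomial of A is (x - 6)^2 while the minimal polynomial of B is x - 6. The minimal polynomial is a similarity invariant, so A and B are not similar.

No.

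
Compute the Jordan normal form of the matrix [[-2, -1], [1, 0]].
The characteristic polynomial is det(xI - A) = (x + 1)^2, so the eigenvalues are -1 (algebraic multiplicity 2).

For λ = -1: rank(A + I) = 1, rank((A + I)^2) = 0. The eigenspace has dimension 2 - 1 = 1, so there is 1 Jordan block; the rank sequence gives block sizes [2].

Assembling the blocks gives the Jordan form J above.

J = [[-1, 1], [0, -1]]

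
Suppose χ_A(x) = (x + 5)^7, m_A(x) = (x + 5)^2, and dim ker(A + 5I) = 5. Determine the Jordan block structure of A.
λ = -5: algebraic multiplicity 7 (exponent in χ_A), largest block size 2 (exponent in m_A), 5 blocks (geometric multiplicity). These force block sizes [2, 2, 1, 1, 1].

Jordan blocks: (-5, 2), (-5, 2), (-5, 1), (-5, 1), (-5, 1)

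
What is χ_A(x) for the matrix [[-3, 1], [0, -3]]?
χ_A(x) = (x + 3)^2

xI - A = [[x + 3, -1], [0, x + 3]].

Expanding det(xI - A) along the first row:
det(xI - A) = + (x + 3)·det([[x + 3]]) - (-1)·det([[0]]).

Evaluating gives χ_A(x) = x^2 + 6x + 9 = (x + 3)^2.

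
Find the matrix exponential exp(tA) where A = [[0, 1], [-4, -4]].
A has Jordan form J = [[-2, 1], [0, -2]] with A = PJP^{-1}, so e^{tA} = P e^{tJ} P^{-1}.

For a Jordan block J_k(λ), e^{tJ_k(λ)} = e^{λt} · (I + tN + t^2 N^2/2! + ... + t^{k-1} N^{k-1}/(k-1)!) where N is the nilpotent superdiagonal part.

Assembling the blocks and conjugating back gives the entries of e^{tA} as shown above.

e^{tA} = [[(2*t + 1)*e^{-2*t}, t*e^{-2*t}], [-4*t*e^{-2*t}, (1 - 2*t)*e^{-2*t}]]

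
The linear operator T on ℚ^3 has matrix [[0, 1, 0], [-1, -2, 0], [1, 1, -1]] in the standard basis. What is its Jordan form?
J = [[-1, 1, 0], [0, -1, 0], [0, 0, -1]]

The characteristic polynomial is det(xI - A) = (x + 1)^3, so the eigenvalues are -1 (algebraic multiplicity 3).

For λ = -1: rank(A + I) = 1, rank((A + I)^2) = 0. The eigenspace has dimension 3 - 1 = 2, so there are 2 Jordan blocks; the rank sequence gives block sizes [2, 1].

Assembling the blocks gives the Jordan form J above.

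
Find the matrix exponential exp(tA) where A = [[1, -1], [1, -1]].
e^{tA} = [[t + 1, -t], [t, 1 - t]]

A has Jordan form J = [[0, 1], [0, 0]] with A = PJP^{-1}, so e^{tA} = P e^{tJ} P^{-1}.

For a Jordan block J_k(λ), e^{tJ_k(λ)} = e^{λt} · (I + tN + t^2 N^2/2! + ... + t^{k-1} N^{k-1}/(k-1)!) where N is the nilpotent superdiagonal part.

Assembling the blocks and conjugating back gives the entries of e^{tA} as shown above.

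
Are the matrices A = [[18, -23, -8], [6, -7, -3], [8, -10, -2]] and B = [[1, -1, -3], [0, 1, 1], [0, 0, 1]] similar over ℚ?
No.

trace(A) = 9 but trace(B) = 3. The trace is a similarity invariant, so A and B are not similar.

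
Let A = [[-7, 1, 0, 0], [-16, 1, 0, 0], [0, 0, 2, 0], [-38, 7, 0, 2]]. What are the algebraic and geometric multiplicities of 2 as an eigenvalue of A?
algebraic multiplicity 2, geometric multiplicity 2

The characteristic polynomial is (x - 2)^2(x + 3)^2, so the factor x - 2 appears with exponent 2: the algebraic multiplicity is 2.

rank(A - 2I) = 2, so the eigenspace has dimension 4 - 2 = 2: the geometric multiplicity is 2.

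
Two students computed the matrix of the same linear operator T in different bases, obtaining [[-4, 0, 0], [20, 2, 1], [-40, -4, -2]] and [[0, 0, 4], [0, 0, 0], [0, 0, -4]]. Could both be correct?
Both have characteristic polynomial x^2(x + 4), but the minimal polynomial of A is x^2(x + 4) while the minimal polynomial of B is x(x + 4). The minimal polynomial is a similarity invariant, so A and B are not similar.

No.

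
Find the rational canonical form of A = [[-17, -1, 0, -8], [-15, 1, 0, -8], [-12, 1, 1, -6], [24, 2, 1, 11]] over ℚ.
The invariant factors of A (the non-unit diagonal entries of the Smith normal form of xI - A over ℚ[x]) are (x + 4)(x^3 + x + 4), each dividing the next. The characteristic polynomial is their product, (x + 4)(x^3 + x + 4).

The rational canonical form is the block-diagonal matrix of companion matrices C(f_i):
R = [[0, 0, 0, -16], [1, 0, 0, -8], [0, 1, 0, -1], [0, 0, 1, -4]].

Note the characteristic polynomial does not split into linear factors over ℚ, so A has no Jordan form over ℚ; the rational canonical form exists over any field.

R = [[0, 0, 0, -16], [1, 0, 0, -8], [0, 1, 0, -1], [0, 0, 1, -4]]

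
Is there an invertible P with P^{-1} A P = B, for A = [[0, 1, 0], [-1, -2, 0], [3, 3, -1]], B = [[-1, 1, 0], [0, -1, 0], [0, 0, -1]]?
Two matrices over a field are similar if and only if they have the same invariant factors.

Both A and B have characteristic polynomial (x + 1)^3 and minimal polynomial (x + 1)^2. Computing further, both have invariant factors x + 1, (x + 1)^2. Hence A and B are similar.

Yes.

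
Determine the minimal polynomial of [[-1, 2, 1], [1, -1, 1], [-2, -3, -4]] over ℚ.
m_A(x) = (x + 2)^3

The characteristic polynomial factors as (x + 2)^3. The minimal polynomial is ∏(x - λ)^{k_λ} where k_λ is the size of the largest Jordan block at λ.

For λ = -2: rank(A + 2I) = 2, and the largest Jordan block has size 3 (the smallest k with rank((A + 2I)^k) = rank((A + 2I)^(k+1))).

So m_A(x) = (x + 2)^3.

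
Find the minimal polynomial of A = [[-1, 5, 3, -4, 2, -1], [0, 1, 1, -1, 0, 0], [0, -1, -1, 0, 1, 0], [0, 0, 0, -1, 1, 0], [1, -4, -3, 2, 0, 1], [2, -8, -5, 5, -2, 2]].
The characteristic polynomial factors as x^6. The minimal polynomial is ∏(x - λ)^{k_λ} where k_λ is the size of the largest Jordan block at λ.

For λ = 0: rank(A) = 4, and the largest Jordan block has size 3 (the smallest k with rank(A^k) = rank(A^(k+1))).

So m_A(x) = x^3.

m_A(x) = x^3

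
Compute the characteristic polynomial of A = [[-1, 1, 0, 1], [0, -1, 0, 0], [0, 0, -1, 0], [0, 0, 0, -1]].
χ_A(x) = (x + 1)^4

xI - A = [[x + 1, -1, 0, -1], [0, x + 1, 0, 0], [0, 0, x + 1, 0], [0, 0, 0, x + 1]].

Expanding det(xI - A) along the first row:
det(xI - A) = + (x + 1)·det([[x + 1, 0, 0], [0, x + 1, 0], [0, 0, x + 1]]) - (-1)·det([[0, 0, 0], [0, x + 1, 0], [0, 0, x + 1]]) + (0)·det([[0, x + 1, 0], [0, 0, 0], [0, 0, x + 1]]) - (-1)·det([[0, x + 1, 0], [0, 0, x + 1], [0, 0, 0]]).

Evaluating gives χ_A(x) = x^4 + 4x^3 + 6x^2 + 4x + 1 = (x + 1)^4.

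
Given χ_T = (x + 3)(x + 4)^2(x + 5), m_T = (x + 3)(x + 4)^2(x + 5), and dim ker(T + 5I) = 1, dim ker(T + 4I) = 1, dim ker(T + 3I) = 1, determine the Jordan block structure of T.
λ = -5: algebraic multiplicity 1 (exponent in χ_T), largest block size 1 (exponent in m_T), 1 block (geometric multiplicity). This forces block sizes [1].
λ = -4: algebraic multiplicity 2 (exponent in χ_T), largest block size 2 (exponent in m_T), 1 block (geometric multiplicity). This forces block sizes [2].
λ = -3: algebraic multiplicity 1 (exponent in χ_T), largest block size 1 (exponent in m_T), 1 block (geometric multiplicity). This forces block sizes [1].

Jordan blocks: (-5, 1), (-4, 2), (-3, 1)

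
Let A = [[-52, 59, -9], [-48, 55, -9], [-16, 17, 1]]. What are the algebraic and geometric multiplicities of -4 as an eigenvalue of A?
The characteristic polynomial is (x - 4)^2(x + 4), so the factor x + 4 appears with exponent 1: the algebraic multiplicity is 1.

rank(A + 4I) = 2, so the eigenspace has dimension 3 - 2 = 1: the geometric multiplicity is 1.

algebraic multiplicity 1, geometric multiplicity 1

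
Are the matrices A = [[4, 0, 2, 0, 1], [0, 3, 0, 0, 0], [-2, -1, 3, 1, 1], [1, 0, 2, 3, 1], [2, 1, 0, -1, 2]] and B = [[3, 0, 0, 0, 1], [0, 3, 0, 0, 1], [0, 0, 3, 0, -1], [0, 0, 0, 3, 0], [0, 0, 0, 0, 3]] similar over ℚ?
No.

Both have characteristic polynomial (x - 3)^5, but the minimal polynomial of A is (x - 3)^3 while the minimal polynomial of B is (x - 3)^2. The minimal polynomial is a similarity invariant, so A and B are not similar.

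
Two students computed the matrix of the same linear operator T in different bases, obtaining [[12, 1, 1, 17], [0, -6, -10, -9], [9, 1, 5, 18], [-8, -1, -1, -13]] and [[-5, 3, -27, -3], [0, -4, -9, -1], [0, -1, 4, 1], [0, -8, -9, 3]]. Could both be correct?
Both have characteristic polynomial (x - 4)^2(x + 5)^2, but the minimal polynomial of A is (x - 4)^2(x + 5)^2 while the minimal polynomial of B is (x - 4)^2(x + 5). The minimal polynomial is a similarity invariant, so A and B are not similar.

No.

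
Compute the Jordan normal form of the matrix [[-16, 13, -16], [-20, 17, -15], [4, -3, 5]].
The characteristic polynomial is det(xI - A) = (x - 2)^3, so the eigenvalues are 2 (algebraic multiplicity 3).

For λ = 2: rank(A - 2I) = 2, rank((A - 2I)^2) = 1, rank((A - 2I)^3) = 0. The eigenspace has dimension 3 - 2 = 1, so there is 1 Jordan block; the rank sequence gives block sizes [3].

Assembling the blocks gives the Jordan form J above.

J = [[2, 1, 0], [0, 2, 1], [0, 0, 2]]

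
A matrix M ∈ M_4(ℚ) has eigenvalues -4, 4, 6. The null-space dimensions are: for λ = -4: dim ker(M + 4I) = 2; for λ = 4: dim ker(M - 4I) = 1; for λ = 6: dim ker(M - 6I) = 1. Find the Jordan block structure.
Jordan blocks: (-4, 1), (-4, 1), (4, 1), (6, 1)

λ = -4: successive nullity increments [2] count blocks of size ≥ k; block sizes are [1, 1].
λ = 4: successive nullity increments [1] count blocks of size ≥ k; block sizes are [1].
λ = 6: successive nullity increments [1] count blocks of size ≥ k; block sizes are [1].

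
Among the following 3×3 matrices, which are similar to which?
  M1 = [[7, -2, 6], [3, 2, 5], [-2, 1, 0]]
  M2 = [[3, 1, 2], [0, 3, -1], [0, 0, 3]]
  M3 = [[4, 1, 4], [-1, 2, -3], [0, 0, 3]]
Characteristic polynomials: χ_{M1} = (x - 3)^3, χ_{M2} = (x - 3)^3, χ_{M3} = (x - 3)^3.

{M1, M2, M3}: invariant factors (x - 3)^3.

Matrices are similar if and only if their invariant-factor lists agree; the partition into similarity classes is {M1, M2, M3}.

1 class: {M1, M2, M3}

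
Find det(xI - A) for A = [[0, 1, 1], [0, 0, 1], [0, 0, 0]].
xI - A = [[x, -1, -1], [0, x, -1], [0, 0, x]].

Expanding det(xI - A) along the first row:
det(xI - A) = + (x)·det([[x, -1], [0, x]]) - (-1)·det([[0, -1], [0, x]]) + (-1)·det([[0, x], [0, 0]]).

Evaluating gives χ_A(x) = x^3.

χ_A(x) = x^3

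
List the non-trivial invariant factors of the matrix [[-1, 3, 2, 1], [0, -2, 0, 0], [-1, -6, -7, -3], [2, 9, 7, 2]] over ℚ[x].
The Jordan structure of A has elementary divisors (x + 2)^3, (x + 2). Arranging the block sizes at each eigenvalue in decreasing order and taking row products gives the invariant factors.

Invariant factors (smallest first, each dividing the next): x + 2, (x + 2)^3.

Check: the last factor (x + 2)^3 is the minimal polynomial, and the product (x + 2)^4 is the characteristic polynomial.

x + 2, (x + 2)^3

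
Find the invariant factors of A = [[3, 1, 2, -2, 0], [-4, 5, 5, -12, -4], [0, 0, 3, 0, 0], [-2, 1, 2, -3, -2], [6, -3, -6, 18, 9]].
The Jordan structure of A has elementary divisors (x - 3)^3, (x - 3), (x - 5). Arranging the block sizes at each eigenvalue in decreasing order and taking row products gives the invariant factors.

Invariant factors (smallest first, each dividing the next): x - 3, (x - 5)(x - 3)^3.

Check: the last factor (x - 5)(x - 3)^3 is the minimal polynomial, and the product (x - 5)(x - 3)^4 is the characteristic polynomial.

x - 3, (x - 5)(x - 3)^3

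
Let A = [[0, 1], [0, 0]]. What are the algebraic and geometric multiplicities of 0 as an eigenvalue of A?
The characteristic polynomial is x^2, so the factor x appears with exponent 2: the algebraic multiplicity is 2.

rank(A) = 1, so the eigenspace has dimension 2 - 1 = 1: the geometric multiplicity is 1.

Since 1 < 2, A is not diagonalizable.

algebraic multiplicity 2, geometric multiplicity 1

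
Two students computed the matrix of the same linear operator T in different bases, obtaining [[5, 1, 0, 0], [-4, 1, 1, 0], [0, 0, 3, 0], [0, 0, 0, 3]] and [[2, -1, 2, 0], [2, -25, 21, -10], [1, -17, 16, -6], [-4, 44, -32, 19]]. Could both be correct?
Two matrices over a field are similar if and only if they have the same invariant factors.

Both A and B have characteristic polynomial (x - 3)^4 and minimal polynomial (x - 3)^3. Computing further, both have invariant factors x - 3, (x - 3)^3. Hence A and B are similar.

Yes.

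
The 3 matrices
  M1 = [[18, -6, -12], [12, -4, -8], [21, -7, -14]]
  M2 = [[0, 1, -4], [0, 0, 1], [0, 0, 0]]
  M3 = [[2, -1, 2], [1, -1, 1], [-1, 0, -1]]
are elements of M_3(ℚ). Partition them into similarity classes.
Characteristic polynomials: χ_{M1} = x^3, χ_{M2} = x^3, χ_{M3} = x^3.

{M1}: invariant factors x, x^2.

{M2, M3}: invariant factors x^3.

Matrices are similar if and only if their invariant-factor lists agree; the partition into similarity classes is {M1}, {M2, M3}.

2 classes: {M1}, {M2, M3}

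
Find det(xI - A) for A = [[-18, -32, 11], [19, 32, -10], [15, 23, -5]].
χ_A(x) = (x - 3)^3

xI - A = [[x + 18, 32, -11], [-19, x - 32, 10], [-15, -23, x + 5]].

Expanding det(xI - A) along the first row:
det(xI - A) = + (x + 18)·det([[x - 32, 10], [-23, x + 5]]) - (32)·det([[-19, 10], [-15, x + 5]]) + (-11)·det([[-19, x - 32], [-15, -23]]).

Evaluating gives χ_A(x) = x^3 - 9x^2 + 27x - 27 = (x - 3)^3.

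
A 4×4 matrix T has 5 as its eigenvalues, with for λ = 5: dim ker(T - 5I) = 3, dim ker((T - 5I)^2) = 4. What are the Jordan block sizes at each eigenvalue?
Jordan blocks: (5, 2), (5, 1), (5, 1)

λ = 5: successive nullity increments [3, 1] count blocks of size ≥ k; block sizes are [2, 1, 1].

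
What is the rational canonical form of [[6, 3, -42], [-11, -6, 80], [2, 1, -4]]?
R = [[0, 0, -30], [1, 0, -1], [0, 1, -4]]

The invariant factors of A (the non-unit diagonal entries of the Smith normal form of xI - A over ℚ[x]) are (x + 5)(x^2 - x + 6), each dividing the next. The characteristic polynomial is their product, (x + 5)(x^2 - x + 6).

The rational canonical form is the block-diagonal matrix of companion matrices C(f_i):
R = [[0, 0, -30], [1, 0, -1], [0, 1, -4]].

Note the characteristic polynomial does not split into linear factors over ℚ, so A has no Jordan form over ℚ; the rational canonical form exists over any field.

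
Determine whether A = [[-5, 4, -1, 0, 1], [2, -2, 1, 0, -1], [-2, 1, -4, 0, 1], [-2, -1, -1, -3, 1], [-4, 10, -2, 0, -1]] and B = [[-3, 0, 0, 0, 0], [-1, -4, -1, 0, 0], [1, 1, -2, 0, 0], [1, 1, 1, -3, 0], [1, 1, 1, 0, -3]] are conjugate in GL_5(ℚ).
No.

Both have characteristic polynomial (x + 3)^5, but the minimal polynomial of A is (x + 3)^3 while the minimal polynomial of B is (x + 3)^2. The minimal polynomial is a similarity invariant, so A and B are not similar.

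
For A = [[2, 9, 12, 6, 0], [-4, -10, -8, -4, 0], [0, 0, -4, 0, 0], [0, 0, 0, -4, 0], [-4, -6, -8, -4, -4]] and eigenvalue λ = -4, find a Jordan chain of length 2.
v_1 = [[-2, 1, 0, 0, 1]]^T, v_2 = [[-3, 2, 0, 0, 2]]^T

We seek v_1 ∈ ker((A + 4I)^2) \ ker(A + 4I), then set v_{i+1} = (A + 4I) v_i.

One such chain is v_1 = [[-2, 1, 0, 0, 1]]^T, v_2 = [[-3, 2, 0, 0, 2]]^T. Check: (A + 4I) v_2 = [[0, 0, 0, 0, 0]]^T = 0.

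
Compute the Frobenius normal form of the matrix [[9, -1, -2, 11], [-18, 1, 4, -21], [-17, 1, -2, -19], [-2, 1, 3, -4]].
R = [[0, 0, 0, 20], [1, 0, 0, -1], [0, 1, 0, -1], [0, 0, 1, 4]]

The invariant factors of A (the non-unit diagonal entries of the Smith normal form of xI - A over ℚ[x]) are (x - 4)(x^3 + x + 5), each dividing the next. The characteristic polynomial is their product, (x - 4)(x^3 + x + 5).

The rational canonical form is the block-diagonal matrix of companion matrices C(f_i):
R = [[0, 0, 0, 20], [1, 0, 0, -1], [0, 1, 0, -1], [0, 0, 1, 4]].

Note the characteristic polynomial does not split into linear factors over ℚ, so A has no Jordan form over ℚ; the rational canonical form exists over any field.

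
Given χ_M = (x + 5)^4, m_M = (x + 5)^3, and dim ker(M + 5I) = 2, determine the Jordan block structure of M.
Jordan blocks: (-5, 3), (-5, 1)

λ = -5: algebraic multiplicity 4 (exponent in χ_M), largest block size 3 (exponent in m_M), 2 blocks (geometric multiplicity). These force block sizes [3, 1].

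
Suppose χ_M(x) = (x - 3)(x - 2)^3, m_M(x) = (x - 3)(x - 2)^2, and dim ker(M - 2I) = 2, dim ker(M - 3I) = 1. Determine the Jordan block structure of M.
λ = 2: algebraic multiplicity 3 (exponent in χ_M), largest block size 2 (exponent in m_M), 2 blocks (geometric multiplicity). These force block sizes [2, 1].
λ = 3: algebraic multiplicity 1 (exponent in χ_M), largest block size 1 (exponent in m_M), 1 block (geometric multiplicity). This forces block sizes [1].

Jordan blocks: (2, 2), (2, 1), (3, 1)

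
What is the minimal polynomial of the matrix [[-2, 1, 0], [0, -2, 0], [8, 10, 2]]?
The characteristic polynomial factors as (x - 2)(x + 2)^2. The minimal polynomial is ∏(x - λ)^{k_λ} where k_λ is the size of the largest Jordan block at λ.

For λ = -2: rank(A + 2I) = 2, and the largest Jordan block has size 2 (the smallest k with rank((A + 2I)^k) = rank((A + 2I)^(k+1))).
For λ = 2: rank(A - 2I) = 2, and the largest Jordan block has size 1 (the smallest k with rank((A - 2I)^k) = rank((A - 2I)^(k+1))).

So m_A(x) = (x - 2)(x + 2)^2.

m_A(x) = (x - 2)(x + 2)^2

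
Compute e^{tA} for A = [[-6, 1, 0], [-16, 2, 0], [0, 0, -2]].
e^{tA} = [[(1 - 4*t)*e^{-2*t}, t*e^{-2*t}, 0], [-16*t*e^{-2*t}, (4*t + 1)*e^{-2*t}, 0], [0, 0, e^{-2*t}]]

A has Jordan form J = [[-2, 1, 0], [0, -2, 0], [0, 0, -2]] with A = PJP^{-1}, so e^{tA} = P e^{tJ} P^{-1}.

For a Jordan block J_k(λ), e^{tJ_k(λ)} = e^{λt} · (I + tN + t^2 N^2/2! + ... + t^{k-1} N^{k-1}/(k-1)!) where N is the nilpotent superdiagonal part.

Assembling the blocks and conjugating back gives the entries of e^{tA} as shown above.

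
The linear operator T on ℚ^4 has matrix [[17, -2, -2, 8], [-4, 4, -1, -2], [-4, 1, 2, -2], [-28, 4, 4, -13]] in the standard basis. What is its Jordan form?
J = [[1, 0, 0, 0], [0, 3, 1, 0], [0, 0, 3, 0], [0, 0, 0, 3]]

The characteristic polynomial is det(xI - A) = (x - 3)^3(x - 1), so the eigenvalues are 1 (algebraic multiplicity 1), 3 (algebraic multiplicity 3).

For λ = 1: algebraic multiplicity 1 gives one 1×1 block.

For λ = 3: rank(A - 3I) = 2, rank((A - 3I)^2) = 1. The eigenspace has dimension 4 - 2 = 2, so there are 2 Jordan blocks; the rank sequence gives block sizes [2, 1].

Assembling the blocks gives the Jordan form J above.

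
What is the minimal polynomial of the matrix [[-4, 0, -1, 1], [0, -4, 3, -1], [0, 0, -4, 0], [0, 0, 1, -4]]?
m_A(x) = (x + 4)^3

The characteristic polynomial factors as (x + 4)^4. The minimal polynomial is ∏(x - λ)^{k_λ} where k_λ is the size of the largest Jordan block at λ.

For λ = -4: rank(A + 4I) = 2, and the largest Jordan block has size 3 (the smallest k with rank((A + 4I)^k) = rank((A + 4I)^(k+1))).

So m_A(x) = (x + 4)^3.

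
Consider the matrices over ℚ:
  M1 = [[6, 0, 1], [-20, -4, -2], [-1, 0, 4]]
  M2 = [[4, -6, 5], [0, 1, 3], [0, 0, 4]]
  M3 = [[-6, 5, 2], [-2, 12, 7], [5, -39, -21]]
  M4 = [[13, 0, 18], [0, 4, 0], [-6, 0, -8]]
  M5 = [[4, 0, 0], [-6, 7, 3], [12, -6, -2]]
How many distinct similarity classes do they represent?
4 classes: {M1}, {M2}, {M3}, {M4, M5}

Characteristic polynomials: χ_{M1} = (x - 5)^2(x + 4), χ_{M2} = (x - 4)^2(x - 1), χ_{M3} = (x + 5)^3, χ_{M4} = (x - 4)^2(x - 1), χ_{M5} = (x - 4)^2(x - 1).

{M1}: invariant factors (x - 5)^2(x + 4).

{M2}: invariant factors (x - 4)^2(x - 1).

{M3}: invariant factors (x + 5)^3.

{M4, M5}: invariant factors x - 4, (x - 4)(x - 1).

Matrices are similar if and only if their invariant-factor lists agree; the partition into similarity classes is {M1}, {M2}, {M3}, {M4, M5}.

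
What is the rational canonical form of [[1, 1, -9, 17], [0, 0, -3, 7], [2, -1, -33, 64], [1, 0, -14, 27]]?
R = [[0, 0, 0, 0], [1, 0, 0, 15], [0, 1, 0, 3], [0, 0, 1, -5]]

The invariant factors of A (the non-unit diagonal entries of the Smith normal form of xI - A over ℚ[x]) are x(x + 5)(x^2 - 3), each dividing the next. The characteristic polynomial is their product, x(x + 5)(x^2 - 3).

The rational canonical form is the block-diagonal matrix of companion matrices C(f_i):
R = [[0, 0, 0, 0], [1, 0, 0, 15], [0, 1, 0, 3], [0, 0, 1, -5]].

Note the characteristic polynomial does not split into linear factors over ℚ, so A has no Jordan form over ℚ; the rational canonical form exists over any field.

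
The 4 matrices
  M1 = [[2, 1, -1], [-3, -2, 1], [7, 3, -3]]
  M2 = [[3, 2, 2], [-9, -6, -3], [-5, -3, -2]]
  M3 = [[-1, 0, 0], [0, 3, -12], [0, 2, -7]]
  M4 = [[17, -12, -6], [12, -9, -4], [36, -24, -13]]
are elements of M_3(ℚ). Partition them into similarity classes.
3 classes: {M1}, {M2}, {M3, M4}

Characteristic polynomials: χ_{M1} = (x + 1)^3, χ_{M2} = (x + 1)^2(x + 3), χ_{M3} = (x + 1)^2(x + 3), χ_{M4} = (x + 1)^2(x + 3).

{M1}: invariant factors (x + 1)^3.

{M2}: invariant factors (x + 1)^2(x + 3).

{M3, M4}: invariant factors x + 1, (x + 1)(x + 3).

Matrices are similar if and only if their invariant-factor lists agree; the partition into similarity classes is {M1}, {M2}, {M3, M4}.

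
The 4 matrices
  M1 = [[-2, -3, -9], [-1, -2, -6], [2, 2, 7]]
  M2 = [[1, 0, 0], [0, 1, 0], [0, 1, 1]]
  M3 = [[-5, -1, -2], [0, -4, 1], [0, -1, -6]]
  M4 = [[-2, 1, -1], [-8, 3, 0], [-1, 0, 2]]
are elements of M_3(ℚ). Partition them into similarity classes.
Characteristic polynomials: χ_{M1} = (x - 1)^3, χ_{M2} = (x - 1)^3, χ_{M3} = (x + 5)^3, χ_{M4} = (x - 1)^3.

{M1, M4}: invariant factors (x - 1)^3.

{M2}: invariant factors x - 1, (x - 1)^2.

{M3}: invariant factors (x + 5)^3.

Matrices are similar if and only if their invariant-factor lists agree; the partition into similarity classes is {M1, M4}, {M2}, {M3}.

3 classes: {M1, M4}, {M2}, {M3}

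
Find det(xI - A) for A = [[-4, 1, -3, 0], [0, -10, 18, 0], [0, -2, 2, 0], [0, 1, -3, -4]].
χ_A(x) = (x + 4)^4

xI - A = [[x + 4, -1, 3, 0], [0, x + 10, -18, 0], [0, 2, x - 2, 0], [0, -1, 3, x + 4]].

Expanding det(xI - A) along the first row:
det(xI - A) = + (x + 4)·det([[x + 10, -18, 0], [2, x - 2, 0], [-1, 3, x + 4]]) - (-1)·det([[0, -18, 0], [0, x - 2, 0], [0, 3, x + 4]]) + (3)·det([[0, x + 10, 0], [0, 2, 0], [0, -1, x + 4]]) - (0)·det([[0, x + 10, -18], [0, 2, x - 2], [0, -1, 3]]).

Evaluating gives χ_A(x) = x^4 + 16x^3 + 96x^2 + 256x + 256 = (x + 4)^4.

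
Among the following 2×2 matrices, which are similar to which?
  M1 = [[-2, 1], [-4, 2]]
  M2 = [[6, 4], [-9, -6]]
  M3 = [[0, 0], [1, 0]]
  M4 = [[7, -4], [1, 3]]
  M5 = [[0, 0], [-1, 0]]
Characteristic polynomials: χ_{M1} = x^2, χ_{M2} = x^2, χ_{M3} = x^2, χ_{M4} = (x - 5)^2, χ_{M5} = x^2.

{M1, M2, M3, M5}: invariant factors x^2.

{M4}: invariant factors (x - 5)^2.

Matrices are similar if and only if their invariant-factor lists agree; the partition into similarity classes is {M1, M2, M3, M5}, {M4}.

2 classes: {M1, M2, M3, M5}, {M4}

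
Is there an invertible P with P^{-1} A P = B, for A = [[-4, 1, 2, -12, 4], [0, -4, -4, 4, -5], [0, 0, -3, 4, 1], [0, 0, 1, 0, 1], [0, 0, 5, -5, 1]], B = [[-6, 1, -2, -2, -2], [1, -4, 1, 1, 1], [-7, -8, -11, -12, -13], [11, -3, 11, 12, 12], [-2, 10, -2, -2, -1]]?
Yes.

Two matrices over a field are similar if and only if they have the same invariant factors.

Both A and B have characteristic polynomial (x - 1)^2(x + 4)^3 and minimal polynomial (x - 1)^2(x + 4)^3. Computing further, both have invariant factors (x - 1)^2(x + 4)^3. Hence A and B are similar.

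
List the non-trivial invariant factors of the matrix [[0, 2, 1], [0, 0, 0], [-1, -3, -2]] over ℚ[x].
The Jordan structure of A has elementary divisors (x + 1)^2, x. Arranging the block sizes at each eigenvalue in decreasing order and taking row products gives the invariant factors.

Invariant factors (smallest first, each dividing the next): x(x + 1)^2.

Check: the last factor x(x + 1)^2 is the minimal polynomial, and the product x(x + 1)^2 is the characteristic polynomial.

x(x + 1)^2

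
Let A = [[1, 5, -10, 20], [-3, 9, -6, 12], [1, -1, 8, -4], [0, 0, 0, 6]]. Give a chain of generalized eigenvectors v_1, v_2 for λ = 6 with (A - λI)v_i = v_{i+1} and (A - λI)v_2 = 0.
We seek v_1 ∈ ker((A - 6I)^2) \ ker(A - 6I), then set v_{i+1} = (A - 6I) v_i.

One such chain is v_1 = [[-2, -1, 1, 0]]^T, v_2 = [[-5, -3, 1, 0]]^T. Check: (A - 6I) v_2 = [[0, 0, 0, 0]]^T = 0.

v_1 = [[-2, -1, 1, 0]]^T, v_2 = [[-5, -3, 1, 0]]^T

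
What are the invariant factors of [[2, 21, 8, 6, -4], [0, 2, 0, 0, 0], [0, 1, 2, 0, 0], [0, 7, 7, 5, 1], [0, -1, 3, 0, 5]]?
The Jordan structure of A has elementary divisors (x - 2)^2, (x - 2), (x - 5)^2. Arranging the block sizes at each eigenvalue in decreasing order and taking row products gives the invariant factors.

Invariant factors (smallest first, each dividing the next): x - 2, (x - 5)^2(x - 2)^2.

Check: the last factor (x - 5)^2(x - 2)^2 is the minimal polynomial, and the product (x - 5)^2(x - 2)^3 is the characteristic polynomial.

x - 2, (x - 5)^2(x - 2)^2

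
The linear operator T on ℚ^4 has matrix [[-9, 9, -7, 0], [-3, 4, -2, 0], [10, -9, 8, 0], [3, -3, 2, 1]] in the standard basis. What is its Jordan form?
J = [[1, 1, 0, 0], [0, 1, 1, 0], [0, 0, 1, 0], [0, 0, 0, 1]]

The characteristic polynomial is det(xI - A) = (x - 1)^4, so the eigenvalues are 1 (algebraic multiplicity 4).

For λ = 1: rank(A - I) = 2, rank((A - I)^2) = 1, rank((A - I)^3) = 0. The eigenspace has dimension 4 - 2 = 2, so there are 2 Jordan blocks; the rank sequence gives block sizes [3, 1].

Assembling the blocks gives the Jordan form J above.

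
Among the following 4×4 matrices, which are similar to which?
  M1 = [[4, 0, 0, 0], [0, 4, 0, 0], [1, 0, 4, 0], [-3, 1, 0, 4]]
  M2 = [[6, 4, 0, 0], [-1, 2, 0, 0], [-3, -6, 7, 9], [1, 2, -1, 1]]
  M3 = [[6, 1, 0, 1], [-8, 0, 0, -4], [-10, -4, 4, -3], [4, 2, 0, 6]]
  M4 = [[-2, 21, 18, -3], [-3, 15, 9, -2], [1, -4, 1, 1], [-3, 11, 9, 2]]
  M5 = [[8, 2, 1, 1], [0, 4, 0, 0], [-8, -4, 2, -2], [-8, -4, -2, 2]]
2 classes: {M1, M2, M3, M4}, {M5}

Characteristic polynomials: χ_{M1} = (x - 4)^4, χ_{M2} = (x - 4)^4, χ_{M3} = (x - 4)^4, χ_{M4} = (x - 4)^4, χ_{M5} = (x - 4)^4.

{M1, M2, M3, M4}: invariant factors (x - 4)^2, (x - 4)^2.

{M5}: invariant factors x - 4, x - 4, (x - 4)^2.

Matrices are similar if and only if their invariant-factor lists agree; the partition into similarity classes is {M1, M2, M3, M4}, {M5}.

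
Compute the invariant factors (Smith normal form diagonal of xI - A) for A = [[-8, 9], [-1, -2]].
(x + 5)^2

The Jordan structure of A has elementary divisors (x + 5)^2. Arranging the block sizes at each eigenvalue in decreasing order and taking row products gives the invariant factors.

Invariant factors (smallest first, each dividing the next): (x + 5)^2.

Check: the last factor (x + 5)^2 is the minimal polynomial, and the product (x + 5)^2 is the characteristic polynomial.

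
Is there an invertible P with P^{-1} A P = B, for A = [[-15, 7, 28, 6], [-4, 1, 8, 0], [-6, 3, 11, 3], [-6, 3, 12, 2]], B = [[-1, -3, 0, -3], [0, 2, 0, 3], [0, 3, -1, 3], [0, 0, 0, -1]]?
Both have characteristic polynomial (x - 2)(x + 1)^3, but the minimal polynomial of A is (x - 2)(x + 1)^2 while the minimal polynomial of B is (x - 2)(x + 1). The minimal polynomial is a similarity invariant, so A and B are not similar.

No.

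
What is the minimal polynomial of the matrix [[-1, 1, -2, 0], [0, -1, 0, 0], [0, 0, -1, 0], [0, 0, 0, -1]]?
m_A(x) = (x + 1)^2

The characteristic polynomial factors as (x + 1)^4. The minimal polynomial is ∏(x - λ)^{k_λ} where k_λ is the size of the largest Jordan block at λ.

For λ = -1: rank(A + I) = 1, and the largest Jordan block has size 2 (the smallest k with rank((A + I)^k) = rank((A + I)^(k+1))).

So m_A(x) = (x + 1)^2.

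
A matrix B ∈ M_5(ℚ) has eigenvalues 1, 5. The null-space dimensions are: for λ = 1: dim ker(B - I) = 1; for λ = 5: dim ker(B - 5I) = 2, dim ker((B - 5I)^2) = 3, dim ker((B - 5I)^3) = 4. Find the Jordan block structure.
Jordan blocks: (1, 1), (5, 3), (5, 1)

λ = 1: successive nullity increments [1] count blocks of size ≥ k; block sizes are [1].
λ = 5: successive nullity increments [2, 1, 1] count blocks of size ≥ k; block sizes are [3, 1].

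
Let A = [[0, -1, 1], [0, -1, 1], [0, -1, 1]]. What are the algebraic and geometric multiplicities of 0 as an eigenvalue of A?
algebraic multiplicity 3, geometric multiplicity 2

The characteristic polynomial is x^3, so the factor x appears with exponent 3: the algebraic multiplicity is 3.

rank(A) = 1, so the eigenspace has dimension 3 - 1 = 2: the geometric multiplicity is 2.

Since 2 < 3, A is not diagonalizable.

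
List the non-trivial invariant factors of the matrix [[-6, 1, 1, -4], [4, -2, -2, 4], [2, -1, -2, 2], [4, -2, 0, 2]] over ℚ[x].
The Jordan structure of A has elementary divisors (x + 2)^3, (x + 2). Arranging the block sizes at each eigenvalue in decreasing order and taking row products gives the invariant factors.

Invariant factors (smallest first, each dividing the next): x + 2, (x + 2)^3.

Check: the last factor (x + 2)^3 is the minimal polynomial, and the product (x + 2)^4 is the characteristic polynomial.

x + 2, (x + 2)^3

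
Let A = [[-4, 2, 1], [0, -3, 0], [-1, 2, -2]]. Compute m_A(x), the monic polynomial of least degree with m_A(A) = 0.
The characteristic polynomial factors as (x + 3)^3. The minimal polynomial is ∏(x - λ)^{k_λ} where k_λ is the size of the largest Jordan block at λ.

For λ = -3: rank(A + 3I) = 1, and the largest Jordan block has size 2 (the smallest k with rank((A + 3I)^k) = rank((A + 3I)^(k+1))).

So m_A(x) = (x + 3)^2.

m_A(x) = (x + 3)^2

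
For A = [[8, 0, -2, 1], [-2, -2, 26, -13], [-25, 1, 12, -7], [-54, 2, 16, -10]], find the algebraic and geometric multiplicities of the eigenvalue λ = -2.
The characteristic polynomial is (x - 6)^2(x + 2)^2, so the factor x + 2 appears with exponent 2: the algebraic multiplicity is 2.

rank(A + 2I) = 3, so the eigenspace has dimension 4 - 3 = 1: the geometric multiplicity is 1.

Since 1 < 2, A is not diagonalizable.

algebraic multiplicity 2, geometric multiplicity 1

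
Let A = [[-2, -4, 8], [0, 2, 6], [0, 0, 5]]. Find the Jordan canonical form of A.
J = [[-2, 0, 0], [0, 2, 0], [0, 0, 5]]

The characteristic polynomial is det(xI - A) = (x - 5)(x - 2)(x + 2), so the eigenvalues are -2 (algebraic multiplicity 1), 2 (algebraic multiplicity 1), 5 (algebraic multiplicity 1).

For λ = -2: algebraic multiplicity 1 gives one 1×1 block.

For λ = 2: algebraic multiplicity 1 gives one 1×1 block.

For λ = 5: algebraic multiplicity 1 gives one 1×1 block.

Assembling the blocks gives the Jordan form J above.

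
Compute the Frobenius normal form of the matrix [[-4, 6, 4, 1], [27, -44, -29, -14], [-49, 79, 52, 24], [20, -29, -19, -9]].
R = [[0, 0, 0, -10], [1, 0, 0, 3], [0, 1, 0, 1], [0, 0, 1, -5]]

The invariant factors of A (the non-unit diagonal entries of the Smith normal form of xI - A over ℚ[x]) are (x + 5)(x^3 - x + 2), each dividing the next. The characteristic polynomial is their product, (x + 5)(x^3 - x + 2).

The rational canonical form is the block-diagonal matrix of companion matrices C(f_i):
R = [[0, 0, 0, -10], [1, 0, 0, 3], [0, 1, 0, 1], [0, 0, 1, -5]].

Note the characteristic polynomial does not split into linear factors over ℚ, so A has no Jordan form over ℚ; the rational canonical form exists over any field.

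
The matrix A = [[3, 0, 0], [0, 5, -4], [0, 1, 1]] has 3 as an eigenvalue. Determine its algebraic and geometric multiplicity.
algebraic multiplicity 3, geometric multiplicity 2

The characteristic polynomial is (x - 3)^3, so the factor x - 3 appears with exponent 3: the algebraic multiplicity is 3.

rank(A - 3I) = 1, so the eigenspace has dimension 3 - 1 = 2: the geometric multiplicity is 2.

Since 2 < 3, A is not diagonalizable.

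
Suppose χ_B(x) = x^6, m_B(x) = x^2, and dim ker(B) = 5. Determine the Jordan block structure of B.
Jordan blocks: (0, 2), (0, 1), (0, 1), (0, 1), (0, 1)

λ = 0: algebraic multiplicity 6 (exponent in χ_B), largest block size 2 (exponent in m_B), 5 blocks (geometric multiplicity). These force block sizes [2, 1, 1, 1, 1].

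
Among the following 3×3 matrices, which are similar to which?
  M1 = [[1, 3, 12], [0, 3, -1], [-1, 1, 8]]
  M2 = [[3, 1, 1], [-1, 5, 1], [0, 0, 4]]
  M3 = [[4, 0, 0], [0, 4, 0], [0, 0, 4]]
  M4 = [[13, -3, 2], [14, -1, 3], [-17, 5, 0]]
Characteristic polynomials: χ_{M1} = (x - 4)^3, χ_{M2} = (x - 4)^3, χ_{M3} = (x - 4)^3, χ_{M4} = (x - 4)^3.

{M1, M4}: invariant factors (x - 4)^3.

{M2}: invariant factors x - 4, (x - 4)^2.

{M3}: invariant factors x - 4, x - 4, x - 4.

Matrices are similar if and only if their invariant-factor lists agree; the partition into similarity classes is {M1, M4}, {M2}, {M3}.

3 classes: {M1, M4}, {M2}, {M3}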